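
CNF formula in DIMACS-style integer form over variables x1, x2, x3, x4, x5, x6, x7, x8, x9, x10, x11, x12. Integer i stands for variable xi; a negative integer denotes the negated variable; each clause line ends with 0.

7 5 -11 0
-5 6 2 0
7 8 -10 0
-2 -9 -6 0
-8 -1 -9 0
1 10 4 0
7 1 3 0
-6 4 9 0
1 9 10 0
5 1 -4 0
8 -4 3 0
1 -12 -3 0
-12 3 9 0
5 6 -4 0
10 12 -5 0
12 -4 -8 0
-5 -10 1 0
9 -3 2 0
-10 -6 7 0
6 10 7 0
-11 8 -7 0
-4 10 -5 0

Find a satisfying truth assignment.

x1 = F  x2 = T  x3 = F  x4 = F  x5 = F  x6 = F  x7 = T  x8 = F  x9 = T  x10 = T  x11 = F  x12 = T

x11 occurs only negated in the remaining clauses — set x11 = False.
Try x1 = False.
The remaining clauses are satisfied by x2 = True, x3 = False, x4 = False, x5 = False, x6 = False, x7 = True, x8 = False, x9 = True, x10 = True, x12 = True.
Check each clause:
  1. (~x11 | x5 | x7) — ~x11 is true.
  2. (x6 | x2 | ~x5) — x2 is true.
  3. (x7 | x8 | ~x10) — x7 is true.
  4. (~x9 | ~x2 | ~x6) — ~x6 is true.
  5. (~x1 | ~x8 | ~x9) — ~x8 is true.
  6. (x1 | x10 | x4) — x10 is true.
  7. (x7 | x3 | x1) — x7 is true.
  8. (x9 | x4 | ~x6) — x9 is true.
  9. (x10 | x1 | x9) — x10 is true.
  10. (x5 | x1 | ~x4) — ~x4 is true.
  11. (~x4 | x3 | x8) — ~x4 is true.
  12. (x1 | ~x3 | ~x12) — ~x3 is true.
  13. (~x12 | x3 | x9) — x9 is true.
  14. (~x4 | x6 | x5) — ~x4 is true.
  15. (x12 | x10 | ~x5) — x10 is true.
  16. (~x4 | ~x8 | x12) — ~x8 is true.
  17. (~x10 | x1 | ~x5) — ~x5 is true.
  18. (x2 | ~x3 | x9) — x9 is true.
  19. (~x6 | x7 | ~x10) — ~x6 is true.
  20. (x7 | x6 | x10) — x10 is true.
  21. (~x7 | x8 | ~x11) — ~x11 is true.
  22. (x10 | ~x4 | ~x5) — x10 is true.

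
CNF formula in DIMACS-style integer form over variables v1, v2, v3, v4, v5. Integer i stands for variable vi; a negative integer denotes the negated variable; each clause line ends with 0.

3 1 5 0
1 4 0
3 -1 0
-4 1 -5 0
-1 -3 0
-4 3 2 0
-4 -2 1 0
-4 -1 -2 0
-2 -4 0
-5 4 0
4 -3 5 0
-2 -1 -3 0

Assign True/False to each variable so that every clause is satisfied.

Try v1 = False.
  then v4 is forced to True.
  then v5 is forced to False.
  then v3 is forced to True.
  then v2 is forced to False.

v1=0, v2=0, v3=1, v4=1, v5=0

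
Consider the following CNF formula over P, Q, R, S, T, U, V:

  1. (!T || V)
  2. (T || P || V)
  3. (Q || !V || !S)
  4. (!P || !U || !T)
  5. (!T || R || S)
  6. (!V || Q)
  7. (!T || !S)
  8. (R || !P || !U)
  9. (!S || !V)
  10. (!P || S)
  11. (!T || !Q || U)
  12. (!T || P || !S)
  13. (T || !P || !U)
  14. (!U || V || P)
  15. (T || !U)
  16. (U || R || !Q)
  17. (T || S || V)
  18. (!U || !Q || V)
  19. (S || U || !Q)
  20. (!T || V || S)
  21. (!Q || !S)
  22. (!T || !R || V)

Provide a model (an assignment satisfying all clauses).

P=False, Q=True, R=True, S=False, T=True, U=True, V=True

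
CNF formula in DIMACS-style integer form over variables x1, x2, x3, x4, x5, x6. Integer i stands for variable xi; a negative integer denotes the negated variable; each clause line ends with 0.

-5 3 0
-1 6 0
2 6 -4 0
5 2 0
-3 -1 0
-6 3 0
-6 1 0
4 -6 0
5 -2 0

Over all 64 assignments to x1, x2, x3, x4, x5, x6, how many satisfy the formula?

3

The models are:
  x1=0 x2=0 x3=1 x4=0 x5=1 x6=0
  x1=0 x2=1 x3=1 x4=0 x5=1 x6=0
  x1=0 x2=1 x3=1 x4=1 x5=1 x6=0
Count: 3.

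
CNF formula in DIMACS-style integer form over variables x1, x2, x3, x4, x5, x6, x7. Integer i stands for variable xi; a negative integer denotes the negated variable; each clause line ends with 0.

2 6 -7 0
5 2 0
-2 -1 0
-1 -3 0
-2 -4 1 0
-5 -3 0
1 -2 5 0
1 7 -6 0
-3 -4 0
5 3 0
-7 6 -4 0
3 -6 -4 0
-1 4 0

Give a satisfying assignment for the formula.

x1 = F, x2 = F, x3 = F, x4 = T, x5 = T, x6 = F, x7 = F

Branch on x1: take x1 = False.
The remaining clauses are satisfied by x2 = False, x3 = False, x4 = True, x5 = True, x6 = False, x7 = False.
Every clause has at least one true literal under this assignment.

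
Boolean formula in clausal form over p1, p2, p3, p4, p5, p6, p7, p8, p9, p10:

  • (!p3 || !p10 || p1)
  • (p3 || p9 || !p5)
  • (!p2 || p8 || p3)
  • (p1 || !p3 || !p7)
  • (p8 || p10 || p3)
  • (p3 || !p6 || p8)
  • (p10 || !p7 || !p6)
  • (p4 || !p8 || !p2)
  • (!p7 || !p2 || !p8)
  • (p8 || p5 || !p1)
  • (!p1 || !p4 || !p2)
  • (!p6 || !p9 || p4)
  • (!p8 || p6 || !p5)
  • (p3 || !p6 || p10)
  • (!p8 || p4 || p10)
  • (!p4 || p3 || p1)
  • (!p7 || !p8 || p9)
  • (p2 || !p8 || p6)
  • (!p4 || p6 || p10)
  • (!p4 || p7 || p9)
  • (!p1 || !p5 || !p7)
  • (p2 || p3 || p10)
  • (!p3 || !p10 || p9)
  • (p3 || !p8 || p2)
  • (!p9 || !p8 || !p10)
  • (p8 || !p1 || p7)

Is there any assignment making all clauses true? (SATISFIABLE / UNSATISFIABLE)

Try p1 = True.
Set p2 = False and propagate.
The remaining clauses are satisfied by p3 = True, p4 = True, p5 = False, p6 = True, p7 = False, p8 = True, p9 = True, p10 = False.
Every clause has at least one true literal under this assignment.
So p1 = T, p2 = F, p3 = T, p4 = T, p5 = F, p6 = T, p7 = F, p8 = T, p9 = T, p10 = F is a satisfying assignment.

SATISFIABLE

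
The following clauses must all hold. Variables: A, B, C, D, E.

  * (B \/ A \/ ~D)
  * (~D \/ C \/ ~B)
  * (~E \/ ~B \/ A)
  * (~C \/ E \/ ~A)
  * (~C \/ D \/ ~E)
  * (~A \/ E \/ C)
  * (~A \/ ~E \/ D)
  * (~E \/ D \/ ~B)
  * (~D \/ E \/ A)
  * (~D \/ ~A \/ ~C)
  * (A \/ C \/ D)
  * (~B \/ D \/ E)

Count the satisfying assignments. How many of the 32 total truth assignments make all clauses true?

2

Satisfying assignments:
  A=0 B=0 C=1 D=0 E=0
  A=1 B=0 C=0 D=1 E=1
Count: 2.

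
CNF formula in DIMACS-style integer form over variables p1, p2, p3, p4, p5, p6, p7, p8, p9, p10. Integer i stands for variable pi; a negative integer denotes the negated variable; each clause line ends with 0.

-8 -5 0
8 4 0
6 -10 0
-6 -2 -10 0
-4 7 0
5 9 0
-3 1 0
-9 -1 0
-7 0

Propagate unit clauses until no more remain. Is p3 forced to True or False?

(~p7) is a unit clause: p7 = False.
(~p4 | p7) with p7 = False leaves only ~p4, so p4 = False.
(p8 | p4): since p4 = False, the clause reduces to (p8). p8 = True.
In (~p8 | ~p5), ~p8 is now false; ~p5 must hold, so p5 = False.
From (p9 | p5) and p5 = False: p9 = True.
(~p1 | ~p9) with p9 = True leaves only ~p1, so p1 = False.
In (p1 | ~p3), p1 is now false; ~p3 must hold, so p3 = False.

False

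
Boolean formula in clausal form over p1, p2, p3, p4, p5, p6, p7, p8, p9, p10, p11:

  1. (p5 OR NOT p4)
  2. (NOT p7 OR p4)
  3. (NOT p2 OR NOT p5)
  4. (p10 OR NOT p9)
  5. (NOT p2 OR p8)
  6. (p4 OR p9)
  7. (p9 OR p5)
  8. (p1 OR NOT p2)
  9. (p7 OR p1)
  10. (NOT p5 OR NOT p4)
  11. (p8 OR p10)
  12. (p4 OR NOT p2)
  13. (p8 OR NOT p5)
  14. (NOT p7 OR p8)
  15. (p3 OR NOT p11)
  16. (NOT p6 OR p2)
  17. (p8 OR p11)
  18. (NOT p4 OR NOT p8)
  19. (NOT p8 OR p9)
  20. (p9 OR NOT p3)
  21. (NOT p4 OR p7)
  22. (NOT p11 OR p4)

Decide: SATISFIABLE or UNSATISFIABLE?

p1 occurs only positively in the remaining clauses — set p1 = True.
Pure literal: p6 appears only negated; assign p6 = False.
Try p2 = False.
Try p3 = False.
  then p11 is forced to False.
  then p8 is forced to True.
  then p4 is forced to False.
  then p7 is forced to False.
  then p9 is forced to True.
  then p10 is forced to True.
p5 is now unconstrained; take p5 = True.
Every clause has at least one true literal under this assignment.
So p1 = T, p2 = F, p3 = F, p4 = F, p5 = T, p6 = F, p7 = F, p8 = T, p9 = T, p10 = T, p11 = F is a satisfying assignment.

SATISFIABLE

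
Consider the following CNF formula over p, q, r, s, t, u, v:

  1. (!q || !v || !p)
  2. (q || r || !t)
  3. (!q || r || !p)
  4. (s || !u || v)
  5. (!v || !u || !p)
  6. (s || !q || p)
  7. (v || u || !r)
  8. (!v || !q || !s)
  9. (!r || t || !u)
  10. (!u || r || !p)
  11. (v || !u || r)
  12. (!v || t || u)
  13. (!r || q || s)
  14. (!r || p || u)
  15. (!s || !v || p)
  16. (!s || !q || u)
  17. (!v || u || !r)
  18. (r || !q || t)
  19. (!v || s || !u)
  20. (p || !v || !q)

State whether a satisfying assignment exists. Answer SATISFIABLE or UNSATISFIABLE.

Set p = True and propagate.
Try q = False.
Set r = True and propagate.
  then s is forced to True.
For the remaining variables, t = True, u = True, v = False works.
So p=1, q=0, r=1, s=1, t=1, u=1, v=0 is a satisfying assignment.

SATISFIABLE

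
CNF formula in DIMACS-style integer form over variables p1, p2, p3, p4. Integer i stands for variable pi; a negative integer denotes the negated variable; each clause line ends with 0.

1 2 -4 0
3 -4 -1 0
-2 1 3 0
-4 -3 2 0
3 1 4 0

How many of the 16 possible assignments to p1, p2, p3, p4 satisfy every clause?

8

Satisfying assignments:
  p1=F p2=F p3=T p4=F
  p1=F p2=T p3=T p4=F
  p1=F p2=T p3=T p4=T
  p1=T p2=F p3=F p4=F
  p1=T p2=F p3=T p4=F
  p1=T p2=T p3=F p4=F
  p1=T p2=T p3=T p4=F
  p1=T p2=T p3=T p4=T
That's 8 in total.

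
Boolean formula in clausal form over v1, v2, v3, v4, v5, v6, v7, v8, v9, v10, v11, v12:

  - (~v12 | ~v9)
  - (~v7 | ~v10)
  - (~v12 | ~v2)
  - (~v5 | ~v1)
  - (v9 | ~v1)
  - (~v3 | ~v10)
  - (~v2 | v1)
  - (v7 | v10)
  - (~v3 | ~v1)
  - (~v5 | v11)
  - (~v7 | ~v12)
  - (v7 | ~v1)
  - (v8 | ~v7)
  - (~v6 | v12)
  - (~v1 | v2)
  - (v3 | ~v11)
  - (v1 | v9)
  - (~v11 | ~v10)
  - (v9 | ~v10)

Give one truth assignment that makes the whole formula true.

v5 occurs only negated in the remaining clauses — set v5 = False.
Pure literal: v6 appears only negated; assign v6 = False.
Set v1 = False and propagate.
  then v2 is forced to False.
  then v9 is forced to True.
  then v12 is forced to False.
Branch on v3: take v3 = False.
  then v11 is forced to False.
Branch on v7: take v7 = True.
  then v10 is forced to False.
  then v8 is forced to True.
v4 is now unconstrained; take v4 = True.

v1=F, v2=F, v3=F, v4=T, v5=F, v6=F, v7=T, v8=T, v9=T, v10=F, v11=F, v12=F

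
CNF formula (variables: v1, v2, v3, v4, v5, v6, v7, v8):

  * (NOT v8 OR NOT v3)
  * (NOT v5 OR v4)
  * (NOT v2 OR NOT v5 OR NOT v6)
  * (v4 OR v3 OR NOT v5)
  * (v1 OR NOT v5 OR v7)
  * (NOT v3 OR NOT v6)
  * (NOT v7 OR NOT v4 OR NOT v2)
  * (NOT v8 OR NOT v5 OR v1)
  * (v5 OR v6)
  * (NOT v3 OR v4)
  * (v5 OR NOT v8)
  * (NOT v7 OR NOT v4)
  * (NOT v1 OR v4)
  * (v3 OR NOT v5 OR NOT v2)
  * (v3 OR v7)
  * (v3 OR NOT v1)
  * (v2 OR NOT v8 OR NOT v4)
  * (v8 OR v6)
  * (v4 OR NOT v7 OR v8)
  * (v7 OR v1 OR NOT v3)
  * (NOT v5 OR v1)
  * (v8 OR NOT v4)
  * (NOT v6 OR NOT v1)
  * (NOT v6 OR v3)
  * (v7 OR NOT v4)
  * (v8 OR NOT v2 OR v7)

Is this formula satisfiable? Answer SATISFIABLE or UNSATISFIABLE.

UNSATISFIABLE

v4 = True:
  propagation gives v7=False; an empty clause results — contradiction.
v4 = False:
  propagation gives v5=False, v6=True, v3=False; an empty clause results — contradiction.
Every branch closes, so no satisfying assignment exists.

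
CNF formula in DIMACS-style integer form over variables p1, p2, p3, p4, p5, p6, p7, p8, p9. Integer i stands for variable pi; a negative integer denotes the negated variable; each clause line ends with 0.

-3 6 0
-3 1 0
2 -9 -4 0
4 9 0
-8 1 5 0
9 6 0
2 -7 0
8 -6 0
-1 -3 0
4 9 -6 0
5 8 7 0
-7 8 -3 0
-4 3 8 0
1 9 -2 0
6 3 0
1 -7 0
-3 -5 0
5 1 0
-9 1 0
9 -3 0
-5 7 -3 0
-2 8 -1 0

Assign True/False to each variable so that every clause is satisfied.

p1=T  p2=T  p3=F  p4=F  p5=F  p6=T  p7=T  p8=T  p9=T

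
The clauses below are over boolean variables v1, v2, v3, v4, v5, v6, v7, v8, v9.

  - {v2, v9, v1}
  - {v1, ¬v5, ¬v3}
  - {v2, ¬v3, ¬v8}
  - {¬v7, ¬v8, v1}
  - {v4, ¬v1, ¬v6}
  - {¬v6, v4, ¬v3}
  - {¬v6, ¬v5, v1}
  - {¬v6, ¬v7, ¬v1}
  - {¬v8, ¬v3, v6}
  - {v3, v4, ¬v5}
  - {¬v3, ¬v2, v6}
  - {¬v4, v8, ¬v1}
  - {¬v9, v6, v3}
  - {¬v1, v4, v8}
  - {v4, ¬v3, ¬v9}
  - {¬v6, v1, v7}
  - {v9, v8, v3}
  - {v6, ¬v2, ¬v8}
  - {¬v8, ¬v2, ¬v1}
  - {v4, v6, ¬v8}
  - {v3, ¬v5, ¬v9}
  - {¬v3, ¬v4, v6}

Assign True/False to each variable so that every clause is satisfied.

v1=False, v2=True, v3=True, v4=True, v5=False, v6=True, v7=True, v8=False, v9=False

Pure literal: v5 appears only negated; assign v5 = False.
Branch on v1: take v1 = False.
The remaining clauses are satisfied by v2 = True, v3 = True, v4 = True, v6 = True, v7 = True, v8 = False, v9 = False.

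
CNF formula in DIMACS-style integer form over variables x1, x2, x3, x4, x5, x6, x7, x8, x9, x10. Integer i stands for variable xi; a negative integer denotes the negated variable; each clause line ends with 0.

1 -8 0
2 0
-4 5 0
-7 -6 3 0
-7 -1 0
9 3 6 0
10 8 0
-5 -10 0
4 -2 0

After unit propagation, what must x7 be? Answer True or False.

(x2) is a unit clause: x2 = True.
(¬x2 ∨ x4) with x2 = True leaves only x4, so x4 = True.
In (x5 ∨ ¬x4), ¬x4 is now false; x5 must hold, so x5 = True.
(¬x5 ∨ ¬x10) with x5 = True leaves only ¬x10, so x10 = False.
(x10 ∨ x8) with x10 = False leaves only x8, so x8 = True.
(x1 ∨ ¬x8): since x8 = True, the clause reduces to (x1). x1 = True.
(¬x7 ∨ ¬x1) with x1 = True leaves only ¬x7, so x7 = False.

False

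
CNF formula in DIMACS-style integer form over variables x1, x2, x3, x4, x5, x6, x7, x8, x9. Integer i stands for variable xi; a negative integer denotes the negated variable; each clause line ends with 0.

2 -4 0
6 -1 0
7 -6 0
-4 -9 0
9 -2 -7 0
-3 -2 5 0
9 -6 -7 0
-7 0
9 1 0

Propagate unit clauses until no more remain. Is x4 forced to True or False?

False

(~x7) stands alone — x7 = False.
(~x6 \/ x7): since x7 = False, the clause reduces to (~x6). x6 = False.
From (x6 \/ ~x1) and x6 = False: x1 = False.
(x9 \/ x1) with x1 = False leaves only x9, so x9 = True.
In (~x4 \/ ~x9), ~x9 is now false; ~x4 must hold, so x4 = False.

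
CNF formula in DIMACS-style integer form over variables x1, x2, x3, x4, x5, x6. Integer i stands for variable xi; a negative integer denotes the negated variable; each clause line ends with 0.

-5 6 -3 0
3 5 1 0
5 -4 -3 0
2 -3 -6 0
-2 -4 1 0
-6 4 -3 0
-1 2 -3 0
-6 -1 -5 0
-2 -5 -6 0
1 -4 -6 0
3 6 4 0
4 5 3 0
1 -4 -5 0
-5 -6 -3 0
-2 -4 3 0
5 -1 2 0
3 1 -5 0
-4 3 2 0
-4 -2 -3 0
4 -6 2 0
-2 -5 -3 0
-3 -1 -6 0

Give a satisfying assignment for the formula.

x1=False, x2=True, x3=True, x4=False, x5=False, x6=False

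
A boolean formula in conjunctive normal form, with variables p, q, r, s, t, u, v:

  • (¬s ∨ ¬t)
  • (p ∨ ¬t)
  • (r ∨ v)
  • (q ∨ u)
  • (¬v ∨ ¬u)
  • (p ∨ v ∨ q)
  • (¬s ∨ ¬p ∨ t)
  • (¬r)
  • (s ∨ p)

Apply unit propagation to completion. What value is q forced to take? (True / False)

True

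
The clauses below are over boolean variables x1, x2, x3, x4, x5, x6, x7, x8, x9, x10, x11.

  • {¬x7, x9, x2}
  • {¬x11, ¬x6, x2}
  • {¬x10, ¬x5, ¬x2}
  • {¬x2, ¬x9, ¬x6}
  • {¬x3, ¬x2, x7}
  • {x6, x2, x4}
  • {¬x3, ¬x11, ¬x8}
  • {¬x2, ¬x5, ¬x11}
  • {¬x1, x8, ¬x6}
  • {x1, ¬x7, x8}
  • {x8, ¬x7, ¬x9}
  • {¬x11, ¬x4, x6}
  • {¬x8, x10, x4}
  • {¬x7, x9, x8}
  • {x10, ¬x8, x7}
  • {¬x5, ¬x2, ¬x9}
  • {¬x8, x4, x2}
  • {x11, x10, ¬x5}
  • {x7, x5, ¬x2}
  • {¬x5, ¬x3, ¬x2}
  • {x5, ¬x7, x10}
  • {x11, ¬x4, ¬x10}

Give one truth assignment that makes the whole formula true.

x3 occurs only negated in the remaining clauses — set x3 = False.
Branch on x1: take x1 = False.
Set x2 = False and propagate.
For the remaining variables, x4 = False, x5 = False, x6 = True, x7 = False, x8 = False, x9 = False, x10 = False, x11 = False works.
Every clause has at least one true literal under this assignment.
Check each clause:
  1. {¬x7, x9, x2} — ¬x7 is true.
  2. {¬x6, x2, ¬x11} — ¬x11 is true.
  3. {¬x2, ¬x10, ¬x5} — ¬x5 is true.
  4. {¬x9, ¬x6, ¬x2} — ¬x2 is true.
  5. {x7, ¬x2, ¬x3} — ¬x3 is true.
  6. {x4, x2, x6} — x6 is true.
  7. {¬x8, ¬x11, ¬x3} — ¬x8 is true.
  8. {¬x5, ¬x11, ¬x2} — ¬x5 is true.
  9. {x8, ¬x6, ¬x1} — ¬x1 is true.
  10. {x1, ¬x7, x8} — ¬x7 is true.
  11. {¬x9, ¬x7, x8} — ¬x7 is true.
  12. {¬x4, x6, ¬x11} — ¬x4 is true.
  13. {x10, ¬x8, x4} — ¬x8 is true.
  14. {x9, x8, ¬x7} — ¬x7 is true.
  15. {x10, ¬x8, x7} — ¬x8 is true.
  16. {¬x5, ¬x9, ¬x2} — ¬x5 is true.
  17. {x4, x2, ¬x8} — ¬x8 is true.
  18. {x10, ¬x5, x11} — ¬x5 is true.
  19. {x7, ¬x2, x5} — ¬x2 is true.
  20. {¬x3, ¬x5, ¬x2} — ¬x5 is true.
  21. {x5, x10, ¬x7} — ¬x7 is true.
  22. {x11, ¬x10, ¬x4} — ¬x4 is true.

x1=False  x2=False  x3=False  x4=False  x5=False  x6=True  x7=False  x8=False  x9=False  x10=False  x11=False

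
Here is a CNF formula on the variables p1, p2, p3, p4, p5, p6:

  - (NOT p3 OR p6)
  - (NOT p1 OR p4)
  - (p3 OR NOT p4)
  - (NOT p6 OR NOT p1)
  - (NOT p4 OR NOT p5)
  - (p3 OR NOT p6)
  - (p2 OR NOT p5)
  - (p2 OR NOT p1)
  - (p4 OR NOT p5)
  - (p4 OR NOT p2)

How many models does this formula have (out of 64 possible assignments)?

4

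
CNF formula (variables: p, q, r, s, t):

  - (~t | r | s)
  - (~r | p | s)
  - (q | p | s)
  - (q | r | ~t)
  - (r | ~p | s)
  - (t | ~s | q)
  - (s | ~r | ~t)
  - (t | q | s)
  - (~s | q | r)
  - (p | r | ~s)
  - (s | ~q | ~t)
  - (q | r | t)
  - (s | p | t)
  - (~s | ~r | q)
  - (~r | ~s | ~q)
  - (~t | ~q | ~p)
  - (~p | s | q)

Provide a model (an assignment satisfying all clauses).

Branch on p: take p = True.
Branch on q: take q = True.
  then t is forced to False.
Try r = False.
  then s is forced to True.
Every clause has at least one true literal under this assignment.

p = T, q = T, r = F, s = T, t = F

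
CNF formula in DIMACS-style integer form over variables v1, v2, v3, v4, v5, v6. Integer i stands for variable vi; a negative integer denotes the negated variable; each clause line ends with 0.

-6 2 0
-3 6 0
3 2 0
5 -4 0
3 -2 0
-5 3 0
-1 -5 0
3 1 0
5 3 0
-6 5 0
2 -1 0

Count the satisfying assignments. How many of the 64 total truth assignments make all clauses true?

2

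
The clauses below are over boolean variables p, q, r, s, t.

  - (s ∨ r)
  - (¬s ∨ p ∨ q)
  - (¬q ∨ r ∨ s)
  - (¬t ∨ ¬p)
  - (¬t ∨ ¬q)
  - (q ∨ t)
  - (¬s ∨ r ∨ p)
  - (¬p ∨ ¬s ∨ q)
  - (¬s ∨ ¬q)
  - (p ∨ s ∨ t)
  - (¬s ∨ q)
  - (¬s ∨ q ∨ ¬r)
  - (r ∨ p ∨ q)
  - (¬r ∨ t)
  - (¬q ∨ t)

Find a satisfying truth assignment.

p = False, q = False, r = True, s = False, t = True

Try p = False.
Set q = False and propagate.
  then s is forced to False.
  then r is forced to True.
  then t is forced to True.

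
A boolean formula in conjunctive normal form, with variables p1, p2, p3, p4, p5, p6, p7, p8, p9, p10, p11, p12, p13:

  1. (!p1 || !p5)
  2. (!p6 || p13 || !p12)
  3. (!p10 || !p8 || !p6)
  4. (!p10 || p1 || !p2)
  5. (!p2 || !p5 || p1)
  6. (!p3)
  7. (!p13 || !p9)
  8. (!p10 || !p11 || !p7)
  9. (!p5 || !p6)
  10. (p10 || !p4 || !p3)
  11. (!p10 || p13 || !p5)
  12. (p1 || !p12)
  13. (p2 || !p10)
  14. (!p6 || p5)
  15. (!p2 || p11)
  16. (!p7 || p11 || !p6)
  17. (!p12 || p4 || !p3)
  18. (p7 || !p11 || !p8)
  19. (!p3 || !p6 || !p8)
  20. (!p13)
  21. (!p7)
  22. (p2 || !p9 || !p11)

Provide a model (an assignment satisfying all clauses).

p1=False, p2=False, p3=False, p4=False, p5=True, p6=False, p7=False, p8=True, p9=False, p10=False, p11=False, p12=False, p13=False

Check each clause:
  1. (!p5 || !p1) — !p1 is true.
  2. (!p12 || !p6 || p13) — !p6 is true.
  3. (!p6 || !p8 || !p10) — !p6 is true.
  4. (p1 || !p10 || !p2) — !p10 is true.
  5. (p1 || !p2 || !p5) — !p2 is true.
  6. (!p3) — !p3 is true.
  7. (!p13 || !p9) — !p13 is true.
  8. (!p7 || !p11 || !p10) — !p7 is true.
  9. (!p6 || !p5) — !p6 is true.
  10. (!p3 || p10 || !p4) — !p4 is true.
  11. (!p5 || p13 || !p10) — !p10 is true.
  12. (!p12 || p1) — !p12 is true.
  13. (p2 || !p10) — !p10 is true.
  14. (p5 || !p6) — !p6 is true.
  15. (!p2 || p11) — !p2 is true.
  16. (p11 || !p6 || !p7) — !p7 is true.
  17. (p4 || !p12 || !p3) — !p12 is true.
  18. (p7 || !p8 || !p11) — !p11 is true.
  19. (!p6 || !p8 || !p3) — !p6 is true.
  20. (!p13) — !p13 is true.
  21. (!p7) — !p7 is true.
  22. (p2 || !p11 || !p9) — !p11 is true.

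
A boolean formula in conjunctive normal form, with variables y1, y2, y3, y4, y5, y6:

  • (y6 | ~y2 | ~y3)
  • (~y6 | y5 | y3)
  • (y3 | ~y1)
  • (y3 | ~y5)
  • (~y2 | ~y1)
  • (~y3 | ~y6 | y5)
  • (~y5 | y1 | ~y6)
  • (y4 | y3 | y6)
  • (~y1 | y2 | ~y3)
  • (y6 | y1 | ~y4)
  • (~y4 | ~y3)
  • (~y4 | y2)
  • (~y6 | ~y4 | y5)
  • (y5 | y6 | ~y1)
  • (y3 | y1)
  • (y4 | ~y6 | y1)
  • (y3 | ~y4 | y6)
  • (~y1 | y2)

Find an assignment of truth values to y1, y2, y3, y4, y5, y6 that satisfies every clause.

Try y1 = False.
  then y3 is forced to True.
  then y4 is forced to False.
  then y6 is forced to False.
  then y2 is forced to False.
y5 is now unconstrained; take y5 = True.
Every clause has at least one true literal under this assignment.

y1=False, y2=False, y3=True, y4=False, y5=True, y6=False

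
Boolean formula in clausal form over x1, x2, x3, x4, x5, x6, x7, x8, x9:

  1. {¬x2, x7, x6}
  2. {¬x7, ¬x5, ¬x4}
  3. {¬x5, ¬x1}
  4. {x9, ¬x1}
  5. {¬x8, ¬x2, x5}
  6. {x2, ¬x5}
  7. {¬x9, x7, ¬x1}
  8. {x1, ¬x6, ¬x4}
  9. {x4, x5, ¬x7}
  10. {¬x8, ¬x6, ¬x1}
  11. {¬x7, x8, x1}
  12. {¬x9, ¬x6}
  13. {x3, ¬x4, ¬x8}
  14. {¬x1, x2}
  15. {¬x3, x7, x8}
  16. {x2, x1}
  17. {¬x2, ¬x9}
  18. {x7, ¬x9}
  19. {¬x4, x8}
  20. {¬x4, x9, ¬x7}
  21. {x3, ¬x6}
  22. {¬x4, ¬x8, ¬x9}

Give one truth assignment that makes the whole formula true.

x1=F, x2=T, x3=T, x4=F, x5=T, x6=F, x7=T, x8=T, x9=F

Set x1 = False and propagate.
  then x2 is forced to True.
  then x9 is forced to False.
For the remaining variables, x3 = True, x4 = False, x5 = True, x6 = False, x7 = True, x8 = True works.
Every clause has at least one true literal under this assignment.
Check each clause:
  1. {x7, x6, ¬x2} — x7 is true.
  2. {¬x5, ¬x7, ¬x4} — ¬x4 is true.
  3. {¬x1, ¬x5} — ¬x1 is true.
  4. {¬x1, x9} — ¬x1 is true.
  5. {¬x8, x5, ¬x2} — x5 is true.
  6. {x2, ¬x5} — x2 is true.
  7. {¬x9, ¬x1, x7} — ¬x9 is true.
  8. {¬x6, ¬x4, x1} — ¬x6 is true.
  9. {x5, ¬x7, x4} — x5 is true.
  10. {¬x1, ¬x8, ¬x6} — ¬x6 is true.
  11. {x8, x1, ¬x7} — x8 is true.
  12. {¬x6, ¬x9} — ¬x6 is true.
  13. {x3, ¬x4, ¬x8} — x3 is true.
  14. {¬x1, x2} — x2 is true.
  15. {x7, ¬x3, x8} — x8 is true.
  16. {x1, x2} — x2 is true.
  17. {¬x2, ¬x9} — ¬x9 is true.
  18. {x7, ¬x9} — ¬x9 is true.
  19. {¬x4, x8} — x8 is true.
  20. {x9, ¬x7, ¬x4} — ¬x4 is true.
  21. {x3, ¬x6} — ¬x6 is true.
  22. {¬x9, ¬x4, ¬x8} — ¬x4 is true.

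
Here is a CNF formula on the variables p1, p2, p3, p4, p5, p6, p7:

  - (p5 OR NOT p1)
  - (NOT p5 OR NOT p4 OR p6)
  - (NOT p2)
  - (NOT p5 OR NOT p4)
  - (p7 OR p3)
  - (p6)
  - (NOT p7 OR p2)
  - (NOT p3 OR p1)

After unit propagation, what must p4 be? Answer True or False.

Unit clause (NOT p2) sets p2 = False.
Unit clause (p6) sets p6 = True.
(p2 OR NOT p7): since p2 = False, the clause reduces to (NOT p7). p7 = False.
From (p7 OR p3) and p7 = False: p3 = True.
(NOT p3 OR p1) with p3 = True leaves only p1, so p1 = True.
(NOT p1 OR p5) with p1 = True leaves only p5, so p5 = True.
(NOT p5 OR NOT p4) with p5 = True leaves only NOT p4, so p4 = False.

False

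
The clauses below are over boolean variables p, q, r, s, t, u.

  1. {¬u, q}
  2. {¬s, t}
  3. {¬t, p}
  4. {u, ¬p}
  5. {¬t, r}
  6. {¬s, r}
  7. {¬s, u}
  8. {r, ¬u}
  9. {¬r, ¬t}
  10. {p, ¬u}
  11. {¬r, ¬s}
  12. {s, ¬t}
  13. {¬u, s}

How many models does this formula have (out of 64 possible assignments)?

4

Satisfying assignments:
  p=0 q=0 r=0 s=0 t=0 u=0
  p=0 q=0 r=1 s=0 t=0 u=0
  p=0 q=1 r=0 s=0 t=0 u=0
  p=0 q=1 r=1 s=0 t=0 u=0
Count: 4.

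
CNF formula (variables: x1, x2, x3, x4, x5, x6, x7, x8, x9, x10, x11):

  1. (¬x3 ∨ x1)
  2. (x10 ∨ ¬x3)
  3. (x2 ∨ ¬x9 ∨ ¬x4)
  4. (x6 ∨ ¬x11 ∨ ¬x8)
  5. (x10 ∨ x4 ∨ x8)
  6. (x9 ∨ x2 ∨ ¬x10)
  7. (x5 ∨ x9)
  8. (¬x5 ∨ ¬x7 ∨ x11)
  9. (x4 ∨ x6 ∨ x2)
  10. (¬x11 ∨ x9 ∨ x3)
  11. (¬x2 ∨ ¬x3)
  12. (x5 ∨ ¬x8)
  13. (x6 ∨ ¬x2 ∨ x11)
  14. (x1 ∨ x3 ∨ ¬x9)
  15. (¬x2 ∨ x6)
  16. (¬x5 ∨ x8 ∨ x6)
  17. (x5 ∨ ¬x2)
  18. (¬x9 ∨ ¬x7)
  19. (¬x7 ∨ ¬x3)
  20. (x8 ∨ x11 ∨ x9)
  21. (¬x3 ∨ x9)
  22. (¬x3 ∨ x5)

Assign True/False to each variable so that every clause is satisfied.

x1 occurs only positively in the remaining clauses — set x1 = True.
Pure literal: x6 appears only positively; assign x6 = True.
Try x2 = False.
Try x3 = True.
  then x10 is forced to True.
  then x9 is forced to True.
  then x4 is forced to False.
  then x7 is forced to False.
  then x5 is forced to True.
x8, x11 are now unconstrained; take x8 = False, x11 = False.
Every clause has at least one true literal under this assignment.

x1=True, x2=False, x3=True, x4=False, x5=True, x6=True, x7=False, x8=False, x9=True, x10=True, x11=False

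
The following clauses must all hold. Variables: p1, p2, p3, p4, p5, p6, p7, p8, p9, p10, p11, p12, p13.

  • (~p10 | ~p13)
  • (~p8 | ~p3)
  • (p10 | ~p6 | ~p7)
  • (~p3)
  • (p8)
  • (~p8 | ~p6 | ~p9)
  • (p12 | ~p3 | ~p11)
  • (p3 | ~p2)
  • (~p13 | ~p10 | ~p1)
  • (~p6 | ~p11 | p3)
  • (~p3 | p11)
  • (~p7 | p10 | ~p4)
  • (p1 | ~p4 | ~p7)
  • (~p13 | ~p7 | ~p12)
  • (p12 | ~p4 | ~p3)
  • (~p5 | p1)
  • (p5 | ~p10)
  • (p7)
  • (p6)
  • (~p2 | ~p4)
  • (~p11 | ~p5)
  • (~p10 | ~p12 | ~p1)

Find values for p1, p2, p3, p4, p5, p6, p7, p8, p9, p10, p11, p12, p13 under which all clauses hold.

p1=True, p2=False, p3=False, p4=False, p5=True, p6=True, p7=True, p8=True, p9=False, p10=True, p11=False, p12=False, p13=False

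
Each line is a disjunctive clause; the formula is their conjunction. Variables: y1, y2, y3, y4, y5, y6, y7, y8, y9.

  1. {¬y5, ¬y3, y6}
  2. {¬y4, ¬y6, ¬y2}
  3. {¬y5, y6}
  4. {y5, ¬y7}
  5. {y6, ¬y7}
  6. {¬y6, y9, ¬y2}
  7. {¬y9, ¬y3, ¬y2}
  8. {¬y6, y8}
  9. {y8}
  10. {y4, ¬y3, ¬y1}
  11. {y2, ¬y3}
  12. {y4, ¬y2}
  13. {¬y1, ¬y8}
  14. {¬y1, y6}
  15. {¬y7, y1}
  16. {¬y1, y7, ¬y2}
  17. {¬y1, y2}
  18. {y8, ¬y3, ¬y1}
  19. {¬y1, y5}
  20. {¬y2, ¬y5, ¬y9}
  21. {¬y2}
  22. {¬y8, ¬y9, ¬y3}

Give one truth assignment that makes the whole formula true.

(y8) is a unit clause, so y8 = True.
The clause (¬y1) is unit: y1 must be False.
Unit propagation: (¬y7) forces y7 = False.
The clause (¬y2) is unit: y2 must be False.
The clause (¬y3) is unit: y3 must be False.
y5 occurs only negated in the remaining clauses — set y5 = False.
y4, y6, y9 are now unconstrained; take y4 = False, y6 = False, y9 = True.
Check each clause:
  1. {¬y3, ¬y5, y6} — ¬y5 is true.
  2. {¬y6, ¬y2, ¬y4} — ¬y6 is true.
  3. {y6, ¬y5} — ¬y5 is true.
  4. {y5, ¬y7} — ¬y7 is true.
  5. {y6, ¬y7} — ¬y7 is true.
  6. {¬y6, y9, ¬y2} — y9 is true.
  7. {¬y2, ¬y3, ¬y9} — ¬y3 is true.
  8. {¬y6, y8} — y8 is true.
  9. {y8} — y8 is true.
  10. {y4, ¬y1, ¬y3} — ¬y3 is true.
  11. {¬y3, y2} — ¬y3 is true.
  12. {¬y2, y4} — ¬y2 is true.
  13. {¬y1, ¬y8} — ¬y1 is true.
  14. {y6, ¬y1} — ¬y1 is true.
  15. {¬y7, y1} — ¬y7 is true.
  16. {y7, ¬y1, ¬y2} — ¬y2 is true.
  17. {y2, ¬y1} — ¬y1 is true.
  18. {y8, ¬y3, ¬y1} — y8 is true.
  19. {y5, ¬y1} — ¬y1 is true.
  20. {¬y5, ¬y2, ¬y9} — ¬y5 is true.
  21. {¬y2} — ¬y2 is true.
  22. {¬y9, ¬y8, ¬y3} — ¬y3 is true.

y1=False, y2=False, y3=False, y4=False, y5=False, y6=False, y7=False, y8=True, y9=True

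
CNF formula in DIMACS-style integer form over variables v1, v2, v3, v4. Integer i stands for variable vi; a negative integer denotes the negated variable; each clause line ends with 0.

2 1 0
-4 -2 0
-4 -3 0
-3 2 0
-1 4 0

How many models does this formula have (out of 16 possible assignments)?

The models are:
  v1=F v2=T v3=F v4=F
  v1=F v2=T v3=T v4=F
  v1=T v2=F v3=F v4=T
Count: 3.

3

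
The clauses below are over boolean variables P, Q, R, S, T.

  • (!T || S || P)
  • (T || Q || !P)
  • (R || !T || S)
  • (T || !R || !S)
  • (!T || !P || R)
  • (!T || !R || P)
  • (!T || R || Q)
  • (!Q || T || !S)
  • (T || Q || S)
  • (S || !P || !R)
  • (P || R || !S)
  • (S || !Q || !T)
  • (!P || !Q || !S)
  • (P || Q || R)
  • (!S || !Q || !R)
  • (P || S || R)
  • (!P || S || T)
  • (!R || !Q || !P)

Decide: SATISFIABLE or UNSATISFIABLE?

Set P = False and propagate.
Branch on Q: take Q = True.
Set R = True and propagate.
  then T is forced to False.
  then S is forced to False.
So P = F, Q = T, R = T, S = F, T = F is a satisfying assignment.

SATISFIABLE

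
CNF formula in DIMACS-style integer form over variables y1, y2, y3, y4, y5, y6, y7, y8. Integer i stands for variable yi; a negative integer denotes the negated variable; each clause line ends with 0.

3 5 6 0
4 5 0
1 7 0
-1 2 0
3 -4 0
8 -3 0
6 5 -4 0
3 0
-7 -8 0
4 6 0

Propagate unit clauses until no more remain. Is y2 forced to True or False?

Unit clause (y3) sets y3 = True.
(y8 || !y3): since y3 = True, the clause reduces to (y8). y8 = True.
In (!y8 || !y7), !y8 is now false; !y7 must hold, so y7 = False.
In (y1 || y7), y7 is now false; y1 must hold, so y1 = True.
(y2 || !y1): since y1 = True, the clause reduces to (y2). y2 = True.

True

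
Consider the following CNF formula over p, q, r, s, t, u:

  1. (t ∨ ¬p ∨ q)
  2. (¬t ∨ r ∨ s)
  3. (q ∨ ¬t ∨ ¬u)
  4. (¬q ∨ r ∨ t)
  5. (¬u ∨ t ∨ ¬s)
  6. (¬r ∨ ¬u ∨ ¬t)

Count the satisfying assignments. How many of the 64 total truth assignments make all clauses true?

26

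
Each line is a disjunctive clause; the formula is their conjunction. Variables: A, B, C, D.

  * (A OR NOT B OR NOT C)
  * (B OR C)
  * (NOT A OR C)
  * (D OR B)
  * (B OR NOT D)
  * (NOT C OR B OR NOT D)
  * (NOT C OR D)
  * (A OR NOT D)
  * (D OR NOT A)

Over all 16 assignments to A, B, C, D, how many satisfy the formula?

2

Satisfying assignments:
  A=0 B=1 C=0 D=0
  A=1 B=1 C=1 D=1
Count: 2.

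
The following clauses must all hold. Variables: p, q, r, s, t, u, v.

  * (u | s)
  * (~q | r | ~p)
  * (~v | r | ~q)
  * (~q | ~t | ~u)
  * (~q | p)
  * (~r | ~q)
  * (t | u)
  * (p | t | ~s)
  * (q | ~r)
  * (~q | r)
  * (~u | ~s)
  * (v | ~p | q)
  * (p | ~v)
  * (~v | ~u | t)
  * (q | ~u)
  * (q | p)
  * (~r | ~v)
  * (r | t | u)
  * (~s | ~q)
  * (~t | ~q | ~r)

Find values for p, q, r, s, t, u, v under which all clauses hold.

p = True, q = False, r = False, s = True, t = True, u = False, v = True

Try p = True.
Try q = False.
  then r is forced to False.
  then v is forced to True.
  then u is forced to False.
  then s is forced to True.
  then t is forced to True.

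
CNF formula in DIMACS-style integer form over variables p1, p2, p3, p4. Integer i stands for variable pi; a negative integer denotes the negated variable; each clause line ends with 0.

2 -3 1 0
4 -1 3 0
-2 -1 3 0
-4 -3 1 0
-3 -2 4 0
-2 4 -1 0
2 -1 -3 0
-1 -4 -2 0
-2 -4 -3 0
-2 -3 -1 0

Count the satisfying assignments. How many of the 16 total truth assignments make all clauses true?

Satisfying assignments:
  p1=0 p2=0 p3=0 p4=0
  p1=0 p2=0 p3=0 p4=1
  p1=0 p2=1 p3=0 p4=0
  p1=0 p2=1 p3=0 p4=1
  p1=1 p2=0 p3=0 p4=1
That's 5 in total.

5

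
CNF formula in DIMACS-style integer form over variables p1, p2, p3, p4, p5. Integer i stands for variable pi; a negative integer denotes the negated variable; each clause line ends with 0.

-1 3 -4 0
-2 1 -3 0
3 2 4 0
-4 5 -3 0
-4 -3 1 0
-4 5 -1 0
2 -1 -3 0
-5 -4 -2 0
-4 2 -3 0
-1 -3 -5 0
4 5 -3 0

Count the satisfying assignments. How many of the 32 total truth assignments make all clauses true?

8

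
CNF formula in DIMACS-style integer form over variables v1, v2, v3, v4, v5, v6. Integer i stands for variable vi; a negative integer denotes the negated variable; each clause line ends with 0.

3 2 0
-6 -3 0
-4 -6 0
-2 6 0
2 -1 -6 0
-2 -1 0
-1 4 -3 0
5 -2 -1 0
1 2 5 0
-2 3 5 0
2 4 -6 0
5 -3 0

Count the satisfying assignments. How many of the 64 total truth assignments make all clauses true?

Satisfying assignments:
  v1=0 v2=0 v3=1 v4=0 v5=1 v6=0
  v1=0 v2=0 v3=1 v4=1 v5=1 v6=0
  v1=0 v2=1 v3=0 v4=0 v5=1 v6=1
  v1=1 v2=0 v3=1 v4=1 v5=1 v6=0
That's 4 in total.

4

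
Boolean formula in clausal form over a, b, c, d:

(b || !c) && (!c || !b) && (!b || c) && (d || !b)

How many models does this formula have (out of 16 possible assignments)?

4

Satisfying assignments:
  a=0 b=0 c=0 d=0
  a=0 b=0 c=0 d=1
  a=1 b=0 c=0 d=0
  a=1 b=0 c=0 d=1
That's 4 in total.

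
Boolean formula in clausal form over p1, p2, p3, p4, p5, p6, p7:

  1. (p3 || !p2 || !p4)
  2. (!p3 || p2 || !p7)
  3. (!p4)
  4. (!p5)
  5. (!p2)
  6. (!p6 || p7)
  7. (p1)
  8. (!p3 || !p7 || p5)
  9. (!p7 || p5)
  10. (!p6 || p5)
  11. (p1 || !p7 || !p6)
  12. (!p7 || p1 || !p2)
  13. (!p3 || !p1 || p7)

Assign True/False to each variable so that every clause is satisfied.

p1=T, p2=F, p3=F, p4=F, p5=F, p6=F, p7=F

Check each clause:
  1. (p3 || !p4 || !p2) — !p4 is true.
  2. (!p3 || !p7 || p2) — !p7 is true.
  3. (!p4) — !p4 is true.
  4. (!p5) — !p5 is true.
  5. (!p2) — !p2 is true.
  6. (!p6 || p7) — !p6 is true.
  7. (p1) — p1 is true.
  8. (!p3 || !p7 || p5) — !p3 is true.
  9. (p5 || !p7) — !p7 is true.
  10. (p5 || !p6) — !p6 is true.
  11. (!p7 || p1 || !p6) — p1 is true.
  12. (!p2 || p1 || !p7) — p1 is true.
  13. (!p3 || !p1 || p7) — !p3 is true.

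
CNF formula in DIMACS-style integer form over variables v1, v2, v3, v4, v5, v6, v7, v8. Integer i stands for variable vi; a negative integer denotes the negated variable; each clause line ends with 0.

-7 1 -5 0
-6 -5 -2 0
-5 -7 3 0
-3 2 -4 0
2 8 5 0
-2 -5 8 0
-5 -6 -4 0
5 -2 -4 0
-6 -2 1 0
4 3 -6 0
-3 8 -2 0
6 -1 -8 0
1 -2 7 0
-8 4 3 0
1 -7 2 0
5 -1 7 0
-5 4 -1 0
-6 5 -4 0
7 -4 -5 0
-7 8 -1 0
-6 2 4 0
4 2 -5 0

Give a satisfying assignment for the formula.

v1=True, v2=True, v3=True, v4=False, v5=False, v6=True, v7=True, v8=True

Try v1 = True.
Set v2 = True and propagate.
The remaining clauses are satisfied by v3 = True, v4 = False, v5 = False, v6 = True, v7 = True, v8 = True.
Every clause has at least one true literal under this assignment.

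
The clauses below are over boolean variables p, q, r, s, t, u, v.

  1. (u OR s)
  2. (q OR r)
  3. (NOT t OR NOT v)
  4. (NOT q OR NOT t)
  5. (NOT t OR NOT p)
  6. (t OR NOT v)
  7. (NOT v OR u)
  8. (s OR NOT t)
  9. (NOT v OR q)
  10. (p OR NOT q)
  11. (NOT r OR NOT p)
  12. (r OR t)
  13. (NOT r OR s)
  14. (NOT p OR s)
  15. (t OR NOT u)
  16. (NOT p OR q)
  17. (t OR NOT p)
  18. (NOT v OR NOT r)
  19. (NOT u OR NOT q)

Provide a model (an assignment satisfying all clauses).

Pure literal: s appears only positively; assign s = True.
Pure literal: v appears only negated; assign v = False.
Branch on p: take p = False.
  then q is forced to False.
  then r is forced to True.
Set t = True and propagate.
u is now unconstrained; take u = True.
Every clause has at least one true literal under this assignment.

p=False, q=False, r=True, s=True, t=True, u=True, v=False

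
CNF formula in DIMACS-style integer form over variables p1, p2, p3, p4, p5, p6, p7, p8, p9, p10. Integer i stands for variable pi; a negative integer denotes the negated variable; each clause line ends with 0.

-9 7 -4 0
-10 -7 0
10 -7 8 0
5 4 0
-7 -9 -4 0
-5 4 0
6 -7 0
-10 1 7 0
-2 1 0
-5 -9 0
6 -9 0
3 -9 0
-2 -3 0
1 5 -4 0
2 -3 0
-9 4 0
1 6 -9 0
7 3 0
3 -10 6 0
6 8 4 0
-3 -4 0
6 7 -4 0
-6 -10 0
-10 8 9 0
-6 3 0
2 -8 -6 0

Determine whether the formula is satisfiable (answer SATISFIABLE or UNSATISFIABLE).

UNSATISFIABLE

p4 = True:
  propagation gives p3=False, p9=False, p7=True, p10=False; an empty clause results — contradiction.
p4 = False:
  propagation gives p5=True; an empty clause results — contradiction.
Every branch closes, so no satisfying assignment exists.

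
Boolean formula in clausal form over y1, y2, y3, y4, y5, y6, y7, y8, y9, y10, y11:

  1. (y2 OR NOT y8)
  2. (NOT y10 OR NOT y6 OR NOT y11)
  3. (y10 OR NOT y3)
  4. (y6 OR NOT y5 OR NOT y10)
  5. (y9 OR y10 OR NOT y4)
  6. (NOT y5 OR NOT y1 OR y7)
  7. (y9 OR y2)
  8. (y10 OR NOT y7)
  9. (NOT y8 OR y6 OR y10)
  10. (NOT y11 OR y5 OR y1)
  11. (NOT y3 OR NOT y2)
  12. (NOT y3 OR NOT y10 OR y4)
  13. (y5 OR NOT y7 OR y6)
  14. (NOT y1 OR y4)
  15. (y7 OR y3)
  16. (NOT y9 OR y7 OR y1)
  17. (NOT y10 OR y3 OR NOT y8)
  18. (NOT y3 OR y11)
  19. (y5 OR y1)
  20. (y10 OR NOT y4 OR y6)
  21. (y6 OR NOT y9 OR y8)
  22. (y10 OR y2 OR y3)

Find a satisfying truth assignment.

y1 = 1, y2 = 1, y3 = 0, y4 = 1, y5 = 0, y6 = 1, y7 = 1, y8 = 0, y9 = 1, y10 = 1, y11 = 0

Check each clause:
  1. (y2 OR NOT y8) — NOT y8 is true.
  2. (NOT y6 OR NOT y10 OR NOT y11) — NOT y11 is true.
  3. (y10 OR NOT y3) — y10 is true.
  4. (y6 OR NOT y10 OR NOT y5) — NOT y5 is true.
  5. (y9 OR NOT y4 OR y10) — y9 is true.
  6. (y7 OR NOT y1 OR NOT y5) — NOT y5 is true.
  7. (y2 OR y9) — y9 is true.
  8. (y10 OR NOT y7) — y10 is true.
  9. (y6 OR NOT y8 OR y10) — NOT y8 is true.
  10. (y1 OR y5 OR NOT y11) — y1 is true.
  11. (NOT y3 OR NOT y2) — NOT y3 is true.
  12. (NOT y10 OR NOT y3 OR y4) — y4 is true.
  13. (y6 OR y5 OR NOT y7) — y6 is true.
  14. (NOT y1 OR y4) — y4 is true.
  15. (y7 OR y3) — y7 is true.
  16. (NOT y9 OR y7 OR y1) — y1 is true.
  17. (NOT y8 OR y3 OR NOT y10) — NOT y8 is true.
  18. (NOT y3 OR y11) — NOT y3 is true.
  19. (y5 OR y1) — y1 is true.
  20. (y10 OR NOT y4 OR y6) — y10 is true.
  21. (NOT y9 OR y6 OR y8) — y6 is true.
  22. (y2 OR y3 OR y10) — y2 is true.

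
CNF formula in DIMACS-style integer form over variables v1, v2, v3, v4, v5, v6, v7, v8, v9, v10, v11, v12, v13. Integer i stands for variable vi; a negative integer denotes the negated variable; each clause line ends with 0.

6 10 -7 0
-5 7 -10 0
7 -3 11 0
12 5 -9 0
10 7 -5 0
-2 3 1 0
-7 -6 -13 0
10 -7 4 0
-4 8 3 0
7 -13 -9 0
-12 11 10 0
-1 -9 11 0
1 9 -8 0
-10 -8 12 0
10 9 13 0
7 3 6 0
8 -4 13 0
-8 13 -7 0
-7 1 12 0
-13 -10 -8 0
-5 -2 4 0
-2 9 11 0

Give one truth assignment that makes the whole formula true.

v2 occurs only negated in the remaining clauses — set v2 = False.
v11 occurs only positively in the remaining clauses — set v11 = True.
Try v1 = True.
Set v3 = True and propagate.
Try v4 = False.
The remaining clauses are satisfied by v5 = False, v6 = False, v7 = False, v8 = False, v9 = False, v10 = True, v12 = True, v13 = True.
Check each clause:
  1. (v10 ∨ ¬v7 ∨ v6) — ¬v7 is true.
  2. (¬v5 ∨ v7 ∨ ¬v10) — ¬v5 is true.
  3. (v11 ∨ ¬v3 ∨ v7) — v11 is true.
  4. (v12 ∨ ¬v9 ∨ v5) — v12 is true.
  5. (v7 ∨ v10 ∨ ¬v5) — v10 is true.
  6. (v3 ∨ ¬v2 ∨ v1) — v1 is true.
  7. (¬v13 ∨ ¬v7 ∨ ¬v6) — ¬v7 is true.
  8. (v4 ∨ v10 ∨ ¬v7) — ¬v7 is true.
  9. (v8 ∨ ¬v4 ∨ v3) — v3 is true.
  10. (v7 ∨ ¬v13 ∨ ¬v9) — ¬v9 is true.
  11. (v11 ∨ v10 ∨ ¬v12) — v10 is true.
  12. (¬v1 ∨ ¬v9 ∨ v11) — v11 is true.
  13. (v9 ∨ v1 ∨ ¬v8) — ¬v8 is true.
  14. (¬v8 ∨ ¬v10 ∨ v12) — ¬v8 is true.
  15. (v13 ∨ v9 ∨ v10) — v10 is true.
  16. (v7 ∨ v6 ∨ v3) — v3 is true.
  17. (v13 ∨ ¬v4 ∨ v8) — ¬v4 is true.
  18. (¬v7 ∨ ¬v8 ∨ v13) — ¬v8 is true.
  19. (v12 ∨ ¬v7 ∨ v1) — ¬v7 is true.
  20. (¬v10 ∨ ¬v8 ∨ ¬v13) — ¬v8 is true.
  21. (¬v2 ∨ v4 ∨ ¬v5) — ¬v5 is true.
  22. (v9 ∨ v11 ∨ ¬v2) — v11 is true.

v1=True, v2=False, v3=True, v4=False, v5=False, v6=False, v7=False, v8=False, v9=False, v10=True, v11=True, v12=True, v13=True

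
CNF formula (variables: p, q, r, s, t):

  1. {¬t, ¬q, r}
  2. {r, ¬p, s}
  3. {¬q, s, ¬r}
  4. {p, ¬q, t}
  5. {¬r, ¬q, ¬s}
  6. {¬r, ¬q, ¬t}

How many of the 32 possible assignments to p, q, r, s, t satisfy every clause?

15

Split on q, then r.
  q=T, r=T: a clause becomes empty — 0.
  q=T, r=F: remaining (p,s,t) ∈ {(T,T,F)} — 1.
  q=F, r=T: p, s, t free → 2^3 = 8.
  q=F, r=F: t free; 3 ways for (p,s) × 2^1 = 6.
Total: 0 + 1 + 8 + 6 = 15.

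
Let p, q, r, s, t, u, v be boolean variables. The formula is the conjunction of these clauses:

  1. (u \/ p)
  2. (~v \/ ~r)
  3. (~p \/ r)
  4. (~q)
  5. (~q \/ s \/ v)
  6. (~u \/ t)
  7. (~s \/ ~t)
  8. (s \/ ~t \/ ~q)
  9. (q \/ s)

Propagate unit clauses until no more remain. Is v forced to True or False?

False

(~q) is a unit clause: q = False.
(s \/ q): since q = False, the clause reduces to (s). s = True.
From (~t \/ ~s) and s = True: t = False.
In (~u \/ t), t is now false; ~u must hold, so u = False.
In (p \/ u), u is now false; p must hold, so p = True.
From (r \/ ~p) and p = True: r = True.
From (~v \/ ~r) and r = True: v = False.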